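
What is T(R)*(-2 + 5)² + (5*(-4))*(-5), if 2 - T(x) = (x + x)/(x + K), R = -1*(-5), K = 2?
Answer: 736/7 ≈ 105.14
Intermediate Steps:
R = 5
T(x) = 2 - 2*x/(2 + x) (T(x) = 2 - (x + x)/(x + 2) = 2 - 2*x/(2 + x))
T(R)*(-2 + 5)² + (5*(-4))*(-5) = (4/(2 + 5))*(-2 + 5)² + (5*(-4))*(-5) = (4/7)*3² - 20*(-5) = (4*(⅐))*9 + 100 = (4/7)*9 + 100 = 36/7 + 100 = 736/7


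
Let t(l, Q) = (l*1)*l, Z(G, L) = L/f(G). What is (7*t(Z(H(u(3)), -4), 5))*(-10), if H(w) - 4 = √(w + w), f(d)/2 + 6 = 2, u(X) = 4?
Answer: -35/2 ≈ -17.500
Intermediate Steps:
f(d) = -8 (f(d) = -12 + 2*2 = -12 + 4 = -8)
H(w) = 4 + √2*√w (H(w) = 4 + √(w + w) = 4 + √(2*w) = 4 + √2*√w)
Z(G, L) = -L/8 (Z(G, L) = L/(-8) = L*(-⅛) = -L/8)
t(l, Q) = l² (t(l, Q) = l*l = l²)
(7*t(Z(H(u(3)), -4), 5))*(-10) = (7*(-⅛*(-4))²)*(-10) = (7*(½)²)*(-10) = (7*(¼))*(-10) = (7/4)*(-10) = -35/2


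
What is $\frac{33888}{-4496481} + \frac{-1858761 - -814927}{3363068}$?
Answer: $- \frac{801257899423}{2520328560618} \approx -0.31792$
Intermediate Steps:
$\frac{33888}{-4496481} + \frac{-1858761 - -814927}{3363068} = 33888 \left(- \frac{1}{4496481}\right) + \left(-1858761 + 814927\right) \frac{1}{3363068} = - \frac{11296}{1498827} - \frac{521917}{1681534} = - \frac{801257899423}{2520328560618}$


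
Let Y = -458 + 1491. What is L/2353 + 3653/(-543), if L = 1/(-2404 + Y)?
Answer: -7234158/1075321 ≈ -6.7274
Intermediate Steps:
Y = 1033
L = -1/1371 (L = 1/(-2404 + 1033) = 1/(-1371) = -1/1371 ≈ -0.00072939)
L/2353 + 3653/(-543) = -1/1371/2353 + 3653/(-543) = -1/1371*1/2353 + 3653*(-1/543) = -1/3225963 - 3653/543 = -7234158/1075321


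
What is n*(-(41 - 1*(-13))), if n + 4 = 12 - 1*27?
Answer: 1026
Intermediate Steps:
n = -19 (n = -4 + (12 - 1*27) = -4 + (12 - 27) = -4 - 15 = -19)
n*(-(41 - 1*(-13))) = -(-19)*(41 - 1*(-13)) = -(-19)*(41 + 13) = -(-19)*54 = -19*(-54) = 1026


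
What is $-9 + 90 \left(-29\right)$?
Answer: $-2619$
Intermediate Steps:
$-9 + 90 \left(-29\right) = -9 - 2610 = -2619$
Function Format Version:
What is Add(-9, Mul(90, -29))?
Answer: -2619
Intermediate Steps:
Add(-9, Mul(90, -29)) = Add(-9, -2610) = -2619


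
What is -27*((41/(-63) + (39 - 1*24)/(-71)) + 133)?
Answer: -1773159/497 ≈ -3567.7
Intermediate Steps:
-27*((41/(-63) + (39 - 1*24)/(-71)) + 133) = -27*((41*(-1/63) + (39 - 24)*(-1/71)) + 133) = -27*((-41/63 + 15*(-1/71)) + 133) = -27*((-41/63 - 15/71) + 133) = -27*(-3856/4473 + 133) = -27*591053/4473 = -1773159/497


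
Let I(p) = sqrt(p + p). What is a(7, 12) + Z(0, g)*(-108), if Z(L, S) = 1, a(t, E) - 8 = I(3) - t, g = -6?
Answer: -107 + sqrt(6) ≈ -104.55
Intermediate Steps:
I(p) = sqrt(2)*sqrt(p) (I(p) = sqrt(2*p) = sqrt(2)*sqrt(p))
a(t, E) = 8 + sqrt(6) - t (a(t, E) = 8 + (sqrt(2)*sqrt(3) - t) = 8 + (sqrt(6) - t) = 8 + sqrt(6) - t)
a(7, 12) + Z(0, g)*(-108) = (8 + sqrt(6) - 1*7) + 1*(-108) = (8 + sqrt(6) - 7) - 108 = (1 + sqrt(6)) - 108 = -107 + sqrt(6)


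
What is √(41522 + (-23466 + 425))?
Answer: √18481 ≈ 135.94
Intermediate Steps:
√(41522 + (-23466 + 425)) = √(41522 - 23041) = √18481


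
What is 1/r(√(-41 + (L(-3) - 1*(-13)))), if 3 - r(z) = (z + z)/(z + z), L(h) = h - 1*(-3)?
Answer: ½ ≈ 0.50000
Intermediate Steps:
L(h) = 3 + h (L(h) = h + 3 = 3 + h)
r(z) = 2 (r(z) = 3 - (z + z)/(z + z) = 3 - 2*z/(2*z) = 3 - 2*z*1/(2*z) = 3 - 1*1 = 3 - 1 = 2)
1/r(√(-41 + (L(-3) - 1*(-13)))) = 1/2 = ½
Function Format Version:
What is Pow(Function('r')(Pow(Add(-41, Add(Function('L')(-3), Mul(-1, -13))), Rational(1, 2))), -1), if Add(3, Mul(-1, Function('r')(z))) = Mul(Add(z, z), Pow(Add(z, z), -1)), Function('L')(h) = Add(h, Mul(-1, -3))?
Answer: Rational(1, 2) ≈ 0.50000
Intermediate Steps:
Function('L')(h) = Add(3, h) (Function('L')(h) = Add(h, 3) = Add(3, h))
Function('r')(z) = 2 (Function('r')(z) = Add(3, Mul(-1, Mul(Add(z, z), Pow(Add(z, z), -1)))) = Add(3, Mul(-1, Mul(Mul(2, z), Pow(Mul(2, z), -1)))) = Add(3, Mul(-1, Mul(Mul(2, z), Mul(Rational(1, 2), Pow(z, -1))))) = Add(3, Mul(-1, 1)) = Add(3, -1) = 2)
Pow(Function('r')(Pow(Add(-41, Add(Function('L')(-3), Mul(-1, -13))), Rational(1, 2))), -1) = Pow(2, -1) = Rational(1, 2)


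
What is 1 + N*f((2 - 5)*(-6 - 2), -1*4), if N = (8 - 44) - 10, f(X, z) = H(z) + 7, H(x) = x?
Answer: -137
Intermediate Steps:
f(X, z) = 7 + z (f(X, z) = z + 7 = 7 + z)
N = -46 (N = -36 - 10 = -46)
1 + N*f((2 - 5)*(-6 - 2), -1*4) = 1 - 46*(7 - 1*4) = 1 - 46*(7 - 4) = 1 - 46*3 = 1 - 138 = -137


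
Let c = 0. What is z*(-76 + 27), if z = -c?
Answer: 0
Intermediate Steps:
z = 0 (z = -1*0 = 0)
z*(-76 + 27) = 0*(-76 + 27) = 0*(-49) = 0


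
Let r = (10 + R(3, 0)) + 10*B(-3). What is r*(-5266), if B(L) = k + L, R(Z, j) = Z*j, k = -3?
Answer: 263300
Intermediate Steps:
B(L) = -3 + L
r = -50 (r = (10 + 3*0) + 10*(-3 - 3) = (10 + 0) + 10*(-6) = 10 - 60 = -50)
r*(-5266) = -50*(-5266) = 263300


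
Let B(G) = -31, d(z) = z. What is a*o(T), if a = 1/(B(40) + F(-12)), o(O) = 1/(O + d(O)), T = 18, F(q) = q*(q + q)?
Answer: 1/9252 ≈ 0.00010808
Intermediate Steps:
F(q) = 2*q**2 (F(q) = q*(2*q) = 2*q**2)
o(O) = 1/(2*O) (o(O) = 1/(O + O) = 1/(2*O))
a = 1/257 (a = 1/(-31 + 2*(-12)**2) = 1/(-31 + 2*144) = 1/(-31 + 288) = 1/257 ≈ 0.0038911)
a*o(T) = ((1/2)/18)/257 = ((1/2)*(1/18))/257 = (1/257)*(1/36) = 1/9252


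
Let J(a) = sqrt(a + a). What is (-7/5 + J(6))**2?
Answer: 349/25 - 28*sqrt(3)/5 ≈ 4.2605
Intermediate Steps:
J(a) = sqrt(2)*sqrt(a) (J(a) = sqrt(2*a) = sqrt(2)*sqrt(a))
(-7/5 + J(6))**2 = (-7/5 + sqrt(2)*sqrt(6))**2 = (-7*1/5 + 2*sqrt(3))**2 = (-7/5 + 2*sqrt(3))**2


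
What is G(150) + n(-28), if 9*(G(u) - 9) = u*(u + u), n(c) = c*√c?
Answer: 5009 - 56*I*√7 ≈ 5009.0 - 148.16*I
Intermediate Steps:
n(c) = c^(3/2)
G(u) = 9 + 2*u²/9 (G(u) = 9 + (u*(u + u))/9 = 9 + (u*(2*u))/9 = 9 + (2*u²)/9 = 9 + 2*u²/9)
G(150) + n(-28) = (9 + (2/9)*150²) + (-28)^(3/2) = (9 + (2/9)*22500) - 56*I*√7 = (9 + 5000) - 56*I*√7 = 5009 - 56*I*√7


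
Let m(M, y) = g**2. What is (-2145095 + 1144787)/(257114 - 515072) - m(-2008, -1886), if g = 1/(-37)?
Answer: 228193949/58857417 ≈ 3.8771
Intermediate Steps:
g = -1/37 ≈ -0.027027
m(M, y) = 1/1369 (m(M, y) = (-1/37)**2 = 1/1369)
(-2145095 + 1144787)/(257114 - 515072) - m(-2008, -1886) = (-2145095 + 1144787)/(257114 - 515072) - 1*1/1369 = -1000308/(-257958) - 1/1369 = -1000308*(-1/257958) - 1/1369 = 166718/42993 - 1/1369 = 228193949/58857417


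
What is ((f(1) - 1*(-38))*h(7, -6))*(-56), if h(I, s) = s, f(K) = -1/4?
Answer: 12684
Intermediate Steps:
f(K) = -¼ (f(K) = -1*¼ = -¼)
((f(1) - 1*(-38))*h(7, -6))*(-56) = ((-¼ - 1*(-38))*(-6))*(-56) = ((-¼ + 38)*(-6))*(-56) = ((151/4)*(-6))*(-56) = -453/2*(-56) = 12684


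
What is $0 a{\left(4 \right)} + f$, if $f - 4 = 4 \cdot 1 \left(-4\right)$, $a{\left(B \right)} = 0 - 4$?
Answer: $-12$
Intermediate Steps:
$a{\left(B \right)} = -4$
$f = -12$ ($f = 4 + 4 \cdot 1 \left(-4\right) = 4 + 4 \left(-4\right) = 4 - 16 = -12$)
$0 a{\left(4 \right)} + f = 0 \left(-4\right) - 12 = 0 - 12 = -12$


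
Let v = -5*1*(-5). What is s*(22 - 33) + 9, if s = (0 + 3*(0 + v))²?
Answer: -61866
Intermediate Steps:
v = 25 (v = -5*(-5) = 25)
s = 5625 (s = (0 + 3*(0 + 25))² = (0 + 3*25)² = (0 + 75)² = 75² = 5625)
s*(22 - 33) + 9 = 5625*(22 - 33) + 9 = 5625*(-11) + 9 = -61875 + 9 = -61866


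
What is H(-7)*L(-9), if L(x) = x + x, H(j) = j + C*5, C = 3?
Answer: -144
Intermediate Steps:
H(j) = 15 + j (H(j) = j + 3*5 = j + 15 = 15 + j)
L(x) = 2*x
H(-7)*L(-9) = (15 - 7)*(2*(-9)) = 8*(-18) = -144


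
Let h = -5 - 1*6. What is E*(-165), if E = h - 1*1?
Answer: 1980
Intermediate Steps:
h = -11 (h = -5 - 6 = -11)
E = -12 (E = -11 - 1*1 = -11 - 1 = -12)
E*(-165) = -12*(-165) = 1980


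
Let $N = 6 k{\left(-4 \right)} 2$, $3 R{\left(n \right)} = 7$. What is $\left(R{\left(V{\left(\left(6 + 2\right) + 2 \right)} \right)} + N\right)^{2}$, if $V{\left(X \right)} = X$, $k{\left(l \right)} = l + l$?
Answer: $\frac{78961}{9} \approx 8773.4$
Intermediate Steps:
$k{\left(l \right)} = 2 l$
$R{\left(n \right)} = \frac{7}{3}$ ($R{\left(n \right)} = \frac{1}{3} \cdot 7 = \frac{7}{3}$)
$N = -96$ ($N = 6 \cdot 2 \left(-4\right) 2 = 6 \left(-8\right) 2 = \left(-48\right) 2 = -96$)
$\left(R{\left(V{\left(\left(6 + 2\right) + 2 \right)} \right)} + N\right)^{2} = \left(\frac{7}{3} - 96\right)^{2} = \left(- \frac{281}{3}\right)^{2} = \frac{78961}{9}$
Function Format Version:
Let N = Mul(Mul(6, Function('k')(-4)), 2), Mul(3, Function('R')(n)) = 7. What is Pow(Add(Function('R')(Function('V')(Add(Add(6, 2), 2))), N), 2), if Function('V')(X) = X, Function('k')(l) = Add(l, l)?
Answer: Rational(78961, 9) ≈ 8773.4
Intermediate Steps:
Function('k')(l) = Mul(2, l)
Function('R')(n) = Rational(7, 3) (Function('R')(n) = Mul(Rational(1, 3), 7) = Rational(7, 3))
N = -96 (N = Mul(Mul(6, Mul(2, -4)), 2) = Mul(Mul(6, -8), 2) = Mul(-48, 2) = -96)
Pow(Add(Function('R')(Function('V')(Add(Add(6, 2), 2))), N), 2) = Pow(Add(Rational(7, 3), -96), 2) = Pow(Rational(-281, 3), 2) = Rational(78961, 9)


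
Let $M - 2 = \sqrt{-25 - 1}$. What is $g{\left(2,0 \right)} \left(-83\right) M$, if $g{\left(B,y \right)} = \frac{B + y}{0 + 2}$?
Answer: $-166 - 83 i \sqrt{26} \approx -166.0 - 423.22 i$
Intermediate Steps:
$g{\left(B,y \right)} = \frac{B}{2} + \frac{y}{2}$ ($g{\left(B,y \right)} = \frac{B + y}{2} = \left(B + y\right) \frac{1}{2} = \frac{B}{2} + \frac{y}{2}$)
$M = 2 + i \sqrt{26}$ ($M = 2 + \sqrt{-25 - 1} = 2 + \sqrt{-26} = 2 + i \sqrt{26} \approx 2.0 + 5.099 i$)
$g{\left(2,0 \right)} \left(-83\right) M = \left(\frac{1}{2} \cdot 2 + \frac{1}{2} \cdot 0\right) \left(-83\right) \left(2 + i \sqrt{26}\right) = \left(1 + 0\right) \left(-83\right) \left(2 + i \sqrt{26}\right) = 1 \left(-83\right) \left(2 + i \sqrt{26}\right) = - 83 \left(2 + i \sqrt{26}\right) = -166 - 83 i \sqrt{26}$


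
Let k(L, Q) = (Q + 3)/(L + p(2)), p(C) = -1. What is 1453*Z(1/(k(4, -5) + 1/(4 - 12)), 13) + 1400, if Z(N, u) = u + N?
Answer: 350619/19 ≈ 18454.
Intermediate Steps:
k(L, Q) = (3 + Q)/(-1 + L) (k(L, Q) = (Q + 3)/(L - 1) = (3 + Q)/(-1 + L))
Z(N, u) = N + u
1453*Z(1/(k(4, -5) + 1/(4 - 12)), 13) + 1400 = 1453*(1/((3 - 5)/(-1 + 4) + 1/(4 - 12)) + 13) + 1400 = 1453*(1/(-2/3 + 1/(-8)) + 13) + 1400 = 1453*(1/((⅓)*(-2) - ⅛) + 13) + 1400 = 1453*(1/(-⅔ - ⅛) + 13) + 1400 = 1453*(1/(-19/24) + 13) + 1400 = 1453*(-24/19 + 13) + 1400 = 1453*(223/19) + 1400 = 324019/19 + 1400 = 350619/19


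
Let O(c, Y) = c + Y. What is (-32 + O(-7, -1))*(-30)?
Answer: 1200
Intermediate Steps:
O(c, Y) = Y + c
(-32 + O(-7, -1))*(-30) = (-32 + (-1 - 7))*(-30) = (-32 - 8)*(-30) = -40*(-30) = 1200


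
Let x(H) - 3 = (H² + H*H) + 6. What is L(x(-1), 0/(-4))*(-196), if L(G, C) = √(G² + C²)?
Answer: -2156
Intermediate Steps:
x(H) = 9 + 2*H² (x(H) = 3 + ((H² + H*H) + 6) = 3 + ((H² + H²) + 6) = 3 + (2*H² + 6) = 3 + (6 + 2*H²) = 9 + 2*H²)
L(G, C) = √(C² + G²)
L(x(-1), 0/(-4))*(-196) = √((0/(-4))² + (9 + 2*(-1)²)²)*(-196) = √((0*(-¼))² + (9 + 2*1)²)*(-196) = √(0² + (9 + 2)²)*(-196) = √(0 + 11²)*(-196) = √(0 + 121)*(-196) = √121*(-196) = 11*(-196) = -2156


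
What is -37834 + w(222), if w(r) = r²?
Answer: 11450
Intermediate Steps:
-37834 + w(222) = -37834 + 222² = -37834 + 49284 = 11450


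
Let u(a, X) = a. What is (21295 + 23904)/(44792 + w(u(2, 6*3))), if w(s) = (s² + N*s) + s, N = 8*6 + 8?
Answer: 45199/44910 ≈ 1.0064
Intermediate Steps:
N = 56 (N = 48 + 8 = 56)
w(s) = s² + 57*s (w(s) = (s² + 56*s) + s = s² + 57*s)
(21295 + 23904)/(44792 + w(u(2, 6*3))) = (21295 + 23904)/(44792 + 2*(57 + 2)) = 45199/(44792 + 2*59) = 45199/(44792 + 118) = 45199/44910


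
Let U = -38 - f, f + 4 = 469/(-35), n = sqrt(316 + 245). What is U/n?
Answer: -103*sqrt(561)/2805 ≈ -0.86973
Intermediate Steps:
n = sqrt(561) ≈ 23.685
f = -87/5 (f = -4 + 469/(-35) = -4 + 469*(-1/35) = -4 - 67/5 = -87/5 ≈ -17.400)
U = -103/5 (U = -38 - 1*(-87/5) = -38 + 87/5 = -103/5 ≈ -20.600)
U/n = -103*sqrt(561)/561/5 = -103*sqrt(561)/2805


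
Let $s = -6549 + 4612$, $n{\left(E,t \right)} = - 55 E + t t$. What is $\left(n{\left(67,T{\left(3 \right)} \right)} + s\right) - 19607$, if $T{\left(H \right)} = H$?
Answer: $-25220$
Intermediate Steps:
$n{\left(E,t \right)} = t^{2} - 55 E$ ($n{\left(E,t \right)} = - 55 E + t^{2} = t^{2} - 55 E$)
$s = -1937$
$\left(n{\left(67,T{\left(3 \right)} \right)} + s\right) - 19607 = \left(\left(3^{2} - 3685\right) - 1937\right) - 19607 = \left(\left(9 - 3685\right) - 1937\right) - 19607 = \left(-3676 - 1937\right) - 19607 = -5613 - 19607 = -25220$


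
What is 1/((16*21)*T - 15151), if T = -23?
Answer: -1/22879 ≈ -4.3708e-5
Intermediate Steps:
1/((16*21)*T - 15151) = 1/((16*21)*(-23) - 15151) = 1/(336*(-23) - 15151) = 1/(-7728 - 15151) = 1/(-22879) = -1/22879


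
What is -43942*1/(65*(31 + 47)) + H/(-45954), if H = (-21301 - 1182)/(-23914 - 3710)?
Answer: -9296925313607/1072671135120 ≈ -8.6671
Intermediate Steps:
H = 22483/27624 (H = -22483/(-27624) = -22483*(-1/27624) = 22483/27624 ≈ 0.81389)
-43942*1/(65*(31 + 47)) + H/(-45954) = -43942*1/(65*(31 + 47)) + (22483/27624)/(-45954) = -43942/(65*78) + (22483/27624)*(-1/45954) = -43942/5070 - 22483/1269433296 = -43942*1/5070 - 22483/1269433296 = -21971/2535 - 22483/1269433296 = -9296925313607/1072671135120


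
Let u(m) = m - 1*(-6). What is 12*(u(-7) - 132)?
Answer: -1596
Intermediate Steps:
u(m) = 6 + m (u(m) = m + 6 = 6 + m)
12*(u(-7) - 132) = 12*((6 - 7) - 132) = 12*(-1 - 132) = 12*(-133) = -1596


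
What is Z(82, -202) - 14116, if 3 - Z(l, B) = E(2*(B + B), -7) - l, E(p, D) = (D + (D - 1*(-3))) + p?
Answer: -13212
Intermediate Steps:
E(p, D) = 3 + p + 2*D (E(p, D) = (D + (D + 3)) + p = (D + (3 + D)) + p = (3 + 2*D) + p = 3 + p + 2*D)
Z(l, B) = 14 + l - 4*B (Z(l, B) = 3 - ((3 + 2*(B + B) + 2*(-7)) - l) = 3 - ((3 + 2*(2*B) - 14) - l) = 3 - ((3 + 4*B - 14) - l) = 3 - ((-11 + 4*B) - l) = 3 - (-11 - l + 4*B) = 3 + (11 + l - 4*B) = 14 + l - 4*B)
Z(82, -202) - 14116 = (14 + 82 - 4*(-202)) - 14116 = (14 + 82 + 808) - 14116 = 904 - 14116 = -13212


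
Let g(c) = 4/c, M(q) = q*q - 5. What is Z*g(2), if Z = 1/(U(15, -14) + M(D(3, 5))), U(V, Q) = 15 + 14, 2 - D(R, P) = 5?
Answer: 2/33 ≈ 0.060606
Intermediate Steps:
D(R, P) = -3 (D(R, P) = 2 - 1*5 = 2 - 5 = -3)
U(V, Q) = 29
M(q) = -5 + q² (M(q) = q² - 5 = -5 + q²)
Z = 1/33 (Z = 1/(29 + (-5 + (-3)²)) = 1/(29 + (-5 + 9)) = 1/(29 + 4) = 1/33 ≈ 0.030303)
Z*g(2) = (4/2)/33 = (4*(½))/33 = (1/33)*2 = 2/33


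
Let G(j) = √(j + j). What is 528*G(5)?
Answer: 528*√10 ≈ 1669.7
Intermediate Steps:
G(j) = √2*√j (G(j) = √(2*j) = √2*√j)
528*G(5) = 528*(√2*√5) = 528*√10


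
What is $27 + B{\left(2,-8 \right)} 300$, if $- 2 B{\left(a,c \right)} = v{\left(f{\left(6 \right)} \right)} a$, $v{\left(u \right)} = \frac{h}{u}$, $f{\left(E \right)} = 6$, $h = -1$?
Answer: $77$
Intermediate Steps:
$v{\left(u \right)} = - \frac{1}{u}$
$B{\left(a,c \right)} = \frac{a}{12}$ ($B{\left(a,c \right)} = - \frac{- \frac{1}{6} a}{2} = - \frac{\left(-1\right) \frac{1}{6} a}{2} = - \frac{\left(- \frac{1}{6}\right) a}{2} = \frac{a}{12}$)
$27 + B{\left(2,-8 \right)} 300 = 27 + \frac{1}{12} \cdot 2 \cdot 300 = 27 + \frac{1}{6} \cdot 300 = 27 + 50 = 77$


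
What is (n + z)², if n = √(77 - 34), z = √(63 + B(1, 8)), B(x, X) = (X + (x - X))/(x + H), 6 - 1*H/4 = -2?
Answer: 3499/33 + 8*√184470/33 ≈ 210.15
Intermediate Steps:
H = 32 (H = 24 - 4*(-2) = 24 + 8 = 32)
B(x, X) = x/(32 + x) (B(x, X) = (X + (x - X))/(x + 32) = x/(32 + x))
z = 4*√4290/33 (z = √(63 + 1/(32 + 1)) = √(63 + 1/33) = √(2080/33) = 4*√4290/33 ≈ 7.9392)
n = √43 ≈ 6.5574
(n + z)² = (√43 + 4*√4290/33)²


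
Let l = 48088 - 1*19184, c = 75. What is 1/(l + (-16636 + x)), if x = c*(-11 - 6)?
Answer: 1/10993 ≈ 9.0967e-5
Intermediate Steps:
l = 28904 (l = 48088 - 19184 = 28904)
x = -1275 (x = 75*(-11 - 6) = 75*(-17) = -1275)
1/(l + (-16636 + x)) = 1/(28904 + (-16636 - 1275)) = 1/(28904 - 17911) = 1/10993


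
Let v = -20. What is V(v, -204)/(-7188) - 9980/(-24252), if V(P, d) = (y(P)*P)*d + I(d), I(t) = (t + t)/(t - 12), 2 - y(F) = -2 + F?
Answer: -1727299057/130742532 ≈ -13.211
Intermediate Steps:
y(F) = 4 - F (y(F) = 2 - (-2 + F) = 2 + (2 - F) = 4 - F)
I(t) = 2*t/(-12 + t) (I(t) = (2*t)/(-12 + t) = 2*t/(-12 + t))
V(P, d) = 2*d/(-12 + d) + P*d*(4 - P) (V(P, d) = ((4 - P)*P)*d + 2*d/(-12 + d) = (P*(4 - P))*d + 2*d/(-12 + d) = P*d*(4 - P) + 2*d/(-12 + d) = 2*d/(-12 + d) + P*d*(4 - P))
V(v, -204)/(-7188) - 9980/(-24252) = -204*(2 - 1*(-20)*(-12 - 204)*(-4 - 20))/(-12 - 204)/(-7188) - 9980/(-24252) = -204*(2 - 1*(-20)*(-216)*(-24))/(-216)*(-1/7188) - 9980*(-1/24252) = -204*(-1/216)*(2 + 103680)*(-1/7188) + 2495/6063 = -204*(-1/216)*103682*(-1/7188) + 2495/6063 = (881297/9)*(-1/7188) + 2495/6063 = -881297/64692 + 2495/6063 = -1727299057/130742532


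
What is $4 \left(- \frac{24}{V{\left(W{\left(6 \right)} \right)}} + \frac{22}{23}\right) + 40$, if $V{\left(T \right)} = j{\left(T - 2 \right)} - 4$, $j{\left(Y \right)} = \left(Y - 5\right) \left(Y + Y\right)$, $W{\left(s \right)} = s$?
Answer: $\frac{1192}{23} \approx 51.826$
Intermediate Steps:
$j{\left(Y \right)} = 2 Y \left(-5 + Y\right)$ ($j{\left(Y \right)} = \left(-5 + Y\right) 2 Y = 2 Y \left(-5 + Y\right)$)
$V{\left(T \right)} = -4 + 2 \left(-7 + T\right) \left(-2 + T\right)$ ($V{\left(T \right)} = 2 \left(T - 2\right) \left(-5 + \left(T - 2\right)\right) - 4 = 2 \left(-2 + T\right) \left(-5 + \left(-2 + T\right)\right) - 4 = 2 \left(-2 + T\right) \left(-7 + T\right) - 4 = 2 \left(-7 + T\right) \left(-2 + T\right) - 4 = -4 + 2 \left(-7 + T\right) \left(-2 + T\right)$)
$4 \left(- \frac{24}{V{\left(W{\left(6 \right)} \right)}} + \frac{22}{23}\right) + 40 = 4 \left(- \frac{24}{-4 + 2 \left(-7 + 6\right) \left(-2 + 6\right)} + \frac{22}{23}\right) + 40 = 4 \left(- \frac{24}{-4 + 2 \left(-1\right) 4} + 22 \cdot \frac{1}{23}\right) + 40 = 4 \left(- \frac{24}{-4 - 8} + \frac{22}{23}\right) + 40 = 4 \left(- \frac{24}{-12} + \frac{22}{23}\right) + 40 = 4 \left(\left(-24\right) \left(- \frac{1}{12}\right) + \frac{22}{23}\right) + 40 = 4 \left(2 + \frac{22}{23}\right) + 40 = 4 \cdot \frac{68}{23} + 40 = \frac{272}{23} + 40 = \frac{1192}{23}$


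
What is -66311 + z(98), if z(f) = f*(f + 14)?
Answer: -55335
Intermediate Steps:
z(f) = f*(14 + f)
-66311 + z(98) = -66311 + 98*(14 + 98) = -66311 + 98*112 = -66311 + 10976 = -55335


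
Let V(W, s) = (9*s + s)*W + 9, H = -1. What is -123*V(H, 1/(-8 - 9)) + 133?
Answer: -17788/17 ≈ -1046.4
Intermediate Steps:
V(W, s) = 9 + 10*W*s (V(W, s) = (10*s)*W + 9 = 10*W*s + 9 = 9 + 10*W*s)
-123*V(H, 1/(-8 - 9)) + 133 = -123*(9 + 10*(-1)/(-8 - 9)) + 133 = -123*(9 + 10*(-1)/(-17)) + 133 = -123*(9 + 10*(-1)*(-1/17)) + 133 = -123*(9 + 10/17) + 133 = -123*163/17 + 133 = -20049/17 + 133 = -17788/17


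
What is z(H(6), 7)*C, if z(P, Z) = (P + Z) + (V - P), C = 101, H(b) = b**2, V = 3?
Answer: 1010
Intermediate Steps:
z(P, Z) = 3 + Z (z(P, Z) = (P + Z) + (3 - P) = 3 + Z)
z(H(6), 7)*C = (3 + 7)*101 = 10*101 = 1010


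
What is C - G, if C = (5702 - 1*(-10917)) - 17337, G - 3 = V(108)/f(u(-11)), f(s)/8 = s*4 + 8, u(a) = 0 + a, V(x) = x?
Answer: -5765/8 ≈ -720.63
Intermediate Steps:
u(a) = a
f(s) = 64 + 32*s (f(s) = 8*(s*4 + 8) = 8*(4*s + 8) = 8*(8 + 4*s) = 64 + 32*s)
G = 21/8 (G = 3 + 108/(64 + 32*(-11)) = 3 + 108/(64 - 352) = 3 + 108/(-288) = 3 + 108*(-1/288) = 3 - 3/8 = 21/8 ≈ 2.6250)
C = -718 (C = (5702 + 10917) - 17337 = 16619 - 17337 = -718)
C - G = -718 - 1*21/8 = -718 - 21/8 = -5765/8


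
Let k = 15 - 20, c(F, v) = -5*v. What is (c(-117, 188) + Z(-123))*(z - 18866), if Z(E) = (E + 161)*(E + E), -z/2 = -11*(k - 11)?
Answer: 197714784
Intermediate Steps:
k = -5
z = -352 (z = -(-22)*(-5 - 11) = -(-22)*(-16) = -2*176 = -352)
Z(E) = 2*E*(161 + E) (Z(E) = (161 + E)*(2*E) = 2*E*(161 + E))
(c(-117, 188) + Z(-123))*(z - 18866) = (-5*188 + 2*(-123)*(161 - 123))*(-352 - 18866) = (-940 + 2*(-123)*38)*(-19218) = (-940 - 9348)*(-19218) = -10288*(-19218) = 197714784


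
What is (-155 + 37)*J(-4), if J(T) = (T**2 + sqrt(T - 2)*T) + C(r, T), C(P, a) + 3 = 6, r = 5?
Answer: -2242 + 472*I*sqrt(6) ≈ -2242.0 + 1156.2*I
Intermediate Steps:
C(P, a) = 3 (C(P, a) = -3 + 6 = 3)
J(T) = 3 + T**2 + T*sqrt(-2 + T) (J(T) = (T**2 + sqrt(T - 2)*T) + 3 = (T**2 + sqrt(-2 + T)*T) + 3 = (T**2 + T*sqrt(-2 + T)) + 3 = 3 + T**2 + T*sqrt(-2 + T))
(-155 + 37)*J(-4) = (-155 + 37)*(3 + (-4)**2 - 4*sqrt(-2 - 4)) = -118*(3 + 16 - 4*I*sqrt(6)) = -118*(19 - 4*I*sqrt(6)) = -2242 + 472*I*sqrt(6)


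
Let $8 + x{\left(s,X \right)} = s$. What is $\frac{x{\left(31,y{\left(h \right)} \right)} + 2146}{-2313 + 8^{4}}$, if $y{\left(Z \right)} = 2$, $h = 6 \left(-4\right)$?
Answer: $\frac{2169}{1783} \approx 1.2165$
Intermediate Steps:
$h = -24$
$x{\left(s,X \right)} = -8 + s$
$\frac{x{\left(31,y{\left(h \right)} \right)} + 2146}{-2313 + 8^{4}} = \frac{\left(-8 + 31\right) + 2146}{-2313 + 8^{4}} = \frac{23 + 2146}{-2313 + 4096} = \frac{2169}{1783}$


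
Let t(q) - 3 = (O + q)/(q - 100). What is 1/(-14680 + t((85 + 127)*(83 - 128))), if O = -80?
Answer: -482/7073833 ≈ -6.8138e-5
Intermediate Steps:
t(q) = 3 + (-80 + q)/(-100 + q) (t(q) = 3 + (-80 + q)/(q - 100) = 3 + (-80 + q)/(-100 + q))
1/(-14680 + t((85 + 127)*(83 - 128))) = 1/(-14680 + 4*(-95 + (85 + 127)*(83 - 128))/(-100 + (85 + 127)*(83 - 128))) = 1/(-14680 + 4*(-95 + 212*(-45))/(-100 + 212*(-45))) = 1/(-14680 + 4*(-95 - 9540)/(-100 - 9540)) = 1/(-14680 + 4*(-9635)/(-9640)) = 1/(-14680 + 4*(-1/9640)*(-9635)) = 1/(-14680 + 1927/482) = 1/(-7073833/482) = -482/7073833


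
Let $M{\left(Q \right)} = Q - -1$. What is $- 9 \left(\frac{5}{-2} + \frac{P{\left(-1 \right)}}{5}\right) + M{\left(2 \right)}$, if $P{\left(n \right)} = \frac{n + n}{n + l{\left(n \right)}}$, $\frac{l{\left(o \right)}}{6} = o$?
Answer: $\frac{1749}{70} \approx 24.986$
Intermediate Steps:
$l{\left(o \right)} = 6 o$
$P{\left(n \right)} = \frac{2}{7}$ ($P{\left(n \right)} = \frac{n + n}{n + 6 n} = \frac{2 n}{7 n} = 2 n \frac{1}{7 n} = \frac{2}{7}$)
$M{\left(Q \right)} = 1 + Q$ ($M{\left(Q \right)} = Q + 1 = 1 + Q$)
$- 9 \left(\frac{5}{-2} + \frac{P{\left(-1 \right)}}{5}\right) + M{\left(2 \right)} = - 9 \left(\frac{5}{-2} + \frac{2}{7 \cdot 5}\right) + \left(1 + 2\right) = - 9 \left(5 \left(- \frac{1}{2}\right) + \frac{2}{7} \cdot \frac{1}{5}\right) + 3 = - 9 \left(- \frac{5}{2} + \frac{2}{35}\right) + 3 = \left(-9\right) \left(- \frac{171}{70}\right) + 3 = \frac{1539}{70} + 3 = \frac{1749}{70}$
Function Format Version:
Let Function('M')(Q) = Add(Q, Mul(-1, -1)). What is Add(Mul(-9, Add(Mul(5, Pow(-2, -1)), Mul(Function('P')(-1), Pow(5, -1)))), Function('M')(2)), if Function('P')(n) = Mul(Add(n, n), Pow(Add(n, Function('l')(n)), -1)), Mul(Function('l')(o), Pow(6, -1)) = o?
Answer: Rational(1749, 70) ≈ 24.986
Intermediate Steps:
Function('l')(o) = Mul(6, o)
Function('P')(n) = Rational(2, 7) (Function('P')(n) = Mul(Add(n, n), Pow(Add(n, Mul(6, n)), -1)) = Mul(Mul(2, n), Pow(Mul(7, n), -1)) = Mul(Mul(2, n), Mul(Rational(1, 7), Pow(n, -1))) = Rational(2, 7))
Function('M')(Q) = Add(1, Q) (Function('M')(Q) = Add(Q, 1) = Add(1, Q))
Add(Mul(-9, Add(Mul(5, Pow(-2, -1)), Mul(Function('P')(-1), Pow(5, -1)))), Function('M')(2)) = Add(Mul(-9, Add(Mul(5, Pow(-2, -1)), Mul(Rational(2, 7), Pow(5, -1)))), Add(1, 2)) = Add(Mul(-9, Add(Mul(5, Rational(-1, 2)), Mul(Rational(2, 7), Rational(1, 5)))), 3) = Add(Mul(-9, Add(Rational(-5, 2), Rational(2, 35))), 3) = Add(Mul(-9, Rational(-171, 70)), 3) = Add(Rational(1539, 70), 3) = Rational(1749, 70)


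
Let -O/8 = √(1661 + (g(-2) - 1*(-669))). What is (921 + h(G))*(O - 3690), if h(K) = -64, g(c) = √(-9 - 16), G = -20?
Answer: -3162330 - 6856*√(2330 + 5*I) ≈ -3.4933e+6 - 355.09*I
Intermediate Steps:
g(c) = 5*I (g(c) = √(-25) = 5*I)
O = -8*√(2330 + 5*I) (O = -8*√(1661 + (5*I - 1*(-669))) = -8*√(1661 + (5*I + 669)) = -8*√(1661 + (669 + 5*I)) = -8*√(2330 + 5*I) ≈ -386.16 - 0.41434*I)
(921 + h(G))*(O - 3690) = (921 - 64)*(-8*√(2330 + 5*I) - 3690) = 857*(-3690 - 8*√(2330 + 5*I)) = -3162330 - 6856*√(2330 + 5*I)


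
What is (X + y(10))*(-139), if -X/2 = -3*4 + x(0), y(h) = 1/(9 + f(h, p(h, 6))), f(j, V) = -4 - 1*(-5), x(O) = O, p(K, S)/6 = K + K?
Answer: -33499/10 ≈ -3349.9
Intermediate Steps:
p(K, S) = 12*K (p(K, S) = 6*(K + K) = 6*(2*K) = 12*K)
f(j, V) = 1 (f(j, V) = -4 + 5 = 1)
y(h) = ⅒ (y(h) = 1/(9 + 1) = 1/10 = ⅒)
X = 24 (X = -2*(-3*4 + 0) = -2*(-12 + 0) = -2*(-12) = 24)
(X + y(10))*(-139) = (24 + ⅒)*(-139) = (241/10)*(-139) = -33499/10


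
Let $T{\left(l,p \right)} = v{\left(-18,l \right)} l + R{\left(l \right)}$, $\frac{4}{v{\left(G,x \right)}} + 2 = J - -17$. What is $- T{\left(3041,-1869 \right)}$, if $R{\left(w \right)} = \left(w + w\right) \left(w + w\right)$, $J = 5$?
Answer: $- \frac{184956661}{5} \approx -3.6991 \cdot 10^{7}$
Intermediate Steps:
$R{\left(w \right)} = 4 w^{2}$ ($R{\left(w \right)} = 2 w 2 w = 4 w^{2}$)
$v{\left(G,x \right)} = \frac{1}{5}$ ($v{\left(G,x \right)} = \frac{4}{-2 + \left(5 - -17\right)} = \frac{4}{-2 + \left(5 + 17\right)} = \frac{4}{-2 + 22} = \frac{4}{20} = 4 \cdot \frac{1}{20} = \frac{1}{5}$)
$T{\left(l,p \right)} = 4 l^{2} + \frac{l}{5}$ ($T{\left(l,p \right)} = \frac{l}{5} + 4 l^{2} = 4 l^{2} + \frac{l}{5}$)
$- T{\left(3041,-1869 \right)} = - \frac{3041 \left(1 + 20 \cdot 3041\right)}{5} = - \frac{3041 \left(1 + 60820\right)}{5} = - \frac{3041 \cdot 60821}{5} = \left(-1\right) \frac{184956661}{5} = - \frac{184956661}{5}$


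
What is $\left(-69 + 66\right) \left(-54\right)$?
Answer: $162$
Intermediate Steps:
$\left(-69 + 66\right) \left(-54\right) = \left(-3\right) \left(-54\right) = 162$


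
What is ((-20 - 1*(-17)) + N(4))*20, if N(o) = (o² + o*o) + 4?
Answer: 660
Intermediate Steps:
N(o) = 4 + 2*o² (N(o) = (o² + o²) + 4 = 2*o² + 4 = 4 + 2*o²)
((-20 - 1*(-17)) + N(4))*20 = ((-20 - 1*(-17)) + (4 + 2*4²))*20 = ((-20 + 17) + (4 + 2*16))*20 = (-3 + (4 + 32))*20 = (-3 + 36)*20 = 33*20 = 660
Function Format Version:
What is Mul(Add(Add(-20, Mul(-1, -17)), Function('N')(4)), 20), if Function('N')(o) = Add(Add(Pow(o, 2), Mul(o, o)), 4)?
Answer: 660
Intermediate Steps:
Function('N')(o) = Add(4, Mul(2, Pow(o, 2))) (Function('N')(o) = Add(Add(Pow(o, 2), Pow(o, 2)), 4) = Add(Mul(2, Pow(o, 2)), 4) = Add(4, Mul(2, Pow(o, 2))))
Mul(Add(Add(-20, Mul(-1, -17)), Function('N')(4)), 20) = Mul(Add(Add(-20, Mul(-1, -17)), Add(4, Mul(2, Pow(4, 2)))), 20) = Mul(Add(Add(-20, 17), Add(4, Mul(2, 16))), 20) = Mul(Add(-3, Add(4, 32)), 20) = Mul(Add(-3, 36), 20) = Mul(33, 20) = 660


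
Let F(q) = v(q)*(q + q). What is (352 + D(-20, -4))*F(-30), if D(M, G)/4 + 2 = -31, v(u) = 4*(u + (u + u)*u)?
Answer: -93456000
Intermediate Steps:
v(u) = 4*u + 8*u² (v(u) = 4*(u + (2*u)*u) = 4*(u + 2*u²) = 4*u + 8*u²)
D(M, G) = -132 (D(M, G) = -8 + 4*(-31) = -8 - 124 = -132)
F(q) = 8*q²*(1 + 2*q) (F(q) = (4*q*(1 + 2*q))*(q + q) = (4*q*(1 + 2*q))*(2*q) = 8*q²*(1 + 2*q))
(352 + D(-20, -4))*F(-30) = (352 - 132)*((-30)²*(8 + 16*(-30))) = 220*(900*(8 - 480)) = 220*(900*(-472)) = 220*(-424800) = -93456000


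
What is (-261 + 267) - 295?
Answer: -289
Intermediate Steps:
(-261 + 267) - 295 = 6 - 295 = -289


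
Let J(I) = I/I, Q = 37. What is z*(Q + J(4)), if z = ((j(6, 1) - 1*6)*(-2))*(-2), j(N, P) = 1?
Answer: -760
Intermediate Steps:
J(I) = 1
z = -20 (z = ((1 - 1*6)*(-2))*(-2) = ((1 - 6)*(-2))*(-2) = -5*(-2)*(-2) = 10*(-2) = -20)
z*(Q + J(4)) = -20*(37 + 1) = -20*38 = -760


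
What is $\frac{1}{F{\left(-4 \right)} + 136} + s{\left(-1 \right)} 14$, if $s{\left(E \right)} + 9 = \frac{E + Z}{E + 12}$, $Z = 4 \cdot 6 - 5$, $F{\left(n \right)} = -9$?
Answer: $- \frac{144007}{1397} \approx -103.08$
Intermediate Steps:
$Z = 19$ ($Z = 24 - 5 = 19$)
$s{\left(E \right)} = -9 + \frac{19 + E}{12 + E}$ ($s{\left(E \right)} = -9 + \frac{E + 19}{E + 12} = -9 + \frac{19 + E}{12 + E}$)
$\frac{1}{F{\left(-4 \right)} + 136} + s{\left(-1 \right)} 14 = \frac{1}{-9 + 136} + \frac{-89 - -8}{12 - 1} \cdot 14 = \frac{1}{127} + \frac{-89 + 8}{11} \cdot 14 = \frac{1}{127} + \frac{1}{11} \left(-81\right) 14 = \frac{1}{127} - \frac{1134}{11} = - \frac{144007}{1397}$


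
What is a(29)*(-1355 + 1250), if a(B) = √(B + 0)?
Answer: -105*√29 ≈ -565.44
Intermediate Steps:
a(B) = √B
a(29)*(-1355 + 1250) = √29*(-1355 + 1250) = √29*(-105) = -105*√29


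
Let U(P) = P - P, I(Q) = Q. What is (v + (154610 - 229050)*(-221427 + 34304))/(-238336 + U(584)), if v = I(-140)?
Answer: -3482358995/59584 ≈ -58445.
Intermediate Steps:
U(P) = 0
v = -140
(v + (154610 - 229050)*(-221427 + 34304))/(-238336 + U(584)) = (-140 + (154610 - 229050)*(-221427 + 34304))/(-238336 + 0) = (-140 - 74440*(-187123))/(-238336) = (-140 + 13929436120)*(-1/238336) = 13929435980*(-1/238336) = -3482358995/59584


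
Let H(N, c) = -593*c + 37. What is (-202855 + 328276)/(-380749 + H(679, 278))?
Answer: -125421/545566 ≈ -0.22989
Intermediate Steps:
H(N, c) = 37 - 593*c
(-202855 + 328276)/(-380749 + H(679, 278)) = (-202855 + 328276)/(-380749 + (37 - 593*278)) = 125421/(-380749 + (37 - 164854)) = 125421/(-380749 - 164817) = 125421/(-545566) = 125421*(-1/545566) = -125421/545566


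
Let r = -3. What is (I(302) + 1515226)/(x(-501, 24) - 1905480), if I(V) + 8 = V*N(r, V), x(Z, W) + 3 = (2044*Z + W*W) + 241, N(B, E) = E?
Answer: -803211/1464355 ≈ -0.54851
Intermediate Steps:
x(Z, W) = 238 + W**2 + 2044*Z (x(Z, W) = -3 + ((2044*Z + W*W) + 241) = -3 + ((2044*Z + W**2) + 241) = -3 + ((W**2 + 2044*Z) + 241) = -3 + (241 + W**2 + 2044*Z) = 238 + W**2 + 2044*Z)
I(V) = -8 + V**2 (I(V) = -8 + V*V = -8 + V**2)
(I(302) + 1515226)/(x(-501, 24) - 1905480) = ((-8 + 302**2) + 1515226)/((238 + 24**2 + 2044*(-501)) - 1905480) = ((-8 + 91204) + 1515226)/((238 + 576 - 1024044) - 1905480) = (91196 + 1515226)/(-1023230 - 1905480) = 1606422/(-2928710) = 1606422*(-1/2928710) = -803211/1464355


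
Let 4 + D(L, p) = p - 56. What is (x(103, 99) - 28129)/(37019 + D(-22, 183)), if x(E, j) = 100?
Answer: -28029/37142 ≈ -0.75464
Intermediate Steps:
D(L, p) = -60 + p (D(L, p) = -4 + (p - 56) = -4 + (-56 + p) = -60 + p)
(x(103, 99) - 28129)/(37019 + D(-22, 183)) = (100 - 28129)/(37019 + (-60 + 183)) = -28029/(37019 + 123) = -28029/37142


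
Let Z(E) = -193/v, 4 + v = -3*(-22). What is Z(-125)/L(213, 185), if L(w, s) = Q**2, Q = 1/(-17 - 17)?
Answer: -111554/31 ≈ -3598.5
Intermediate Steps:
v = 62 (v = -4 - 3*(-22) = -4 + 66 = 62)
Q = -1/34 (Q = 1/(-34) = -1/34 ≈ -0.029412)
Z(E) = -193/62
L(w, s) = 1/1156 (L(w, s) = (-1/34)**2 = 1/1156)
Z(-125)/L(213, 185) = -193/(62*1/1156) = -193/62*1156 = -111554/31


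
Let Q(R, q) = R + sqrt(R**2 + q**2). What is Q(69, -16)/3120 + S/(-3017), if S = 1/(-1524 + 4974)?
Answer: 23939791/1082499600 + sqrt(5017)/3120 ≈ 0.044817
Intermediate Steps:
S = 1/3450 ≈ 0.00028986
Q(69, -16)/3120 + S/(-3017) = (69 + sqrt(69**2 + (-16)**2))/3120 + (1/3450)/(-3017) = (69 + sqrt(4761 + 256))*(1/3120) + (1/3450)*(-1/3017) = (69 + sqrt(5017))*(1/3120) - 1/10408650 = (23/1040 + sqrt(5017)/3120) - 1/10408650 = 23939791/1082499600 + sqrt(5017)/3120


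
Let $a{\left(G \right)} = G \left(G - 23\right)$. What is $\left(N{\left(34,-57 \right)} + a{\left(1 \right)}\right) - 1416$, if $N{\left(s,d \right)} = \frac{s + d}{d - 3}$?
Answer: $- \frac{86257}{60} \approx -1437.6$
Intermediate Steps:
$a{\left(G \right)} = G \left(-23 + G\right)$
$N{\left(s,d \right)} = \frac{d + s}{-3 + d}$
$\left(N{\left(34,-57 \right)} + a{\left(1 \right)}\right) - 1416 = \left(\frac{-57 + 34}{-3 - 57} + 1 \left(-23 + 1\right)\right) - 1416 = \left(\frac{1}{-60} \left(-23\right) + 1 \left(-22\right)\right) - 1416 = \left(\left(- \frac{1}{60}\right) \left(-23\right) - 22\right) - 1416 = \left(\frac{23}{60} - 22\right) - 1416 = - \frac{1297}{60} - 1416 = - \frac{86257}{60}$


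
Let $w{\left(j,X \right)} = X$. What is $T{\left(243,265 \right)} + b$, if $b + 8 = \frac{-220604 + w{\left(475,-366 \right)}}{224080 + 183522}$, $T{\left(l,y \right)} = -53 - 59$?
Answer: $- \frac{24566605}{203801} \approx -120.54$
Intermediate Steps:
$T{\left(l,y \right)} = -112$
$b = - \frac{1740893}{203801}$ ($b = -8 + \frac{-220604 - 366}{224080 + 183522} = -8 - \frac{220970}{407602} = -8 - \frac{110485}{203801} = - \frac{1740893}{203801} \approx -8.5421$)
$T{\left(243,265 \right)} + b = -112 - \frac{1740893}{203801} = - \frac{24566605}{203801}$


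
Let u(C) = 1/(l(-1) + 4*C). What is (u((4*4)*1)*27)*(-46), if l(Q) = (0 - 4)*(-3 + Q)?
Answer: -621/40 ≈ -15.525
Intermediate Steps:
l(Q) = 12 - 4*Q (l(Q) = -4*(-3 + Q) = 12 - 4*Q)
u(C) = 1/(16 + 4*C) (u(C) = 1/((12 - 4*(-1)) + 4*C) = 1/((12 + 4) + 4*C) = 1/(16 + 4*C))
(u((4*4)*1)*27)*(-46) = ((1/(4*(4 + (4*4)*1)))*27)*(-46) = ((1/(4*(4 + 16*1)))*27)*(-46) = ((1/(4*(4 + 16)))*27)*(-46) = (((¼)/20)*27)*(-46) = (((¼)*(1/20))*27)*(-46) = ((1/80)*27)*(-46) = (27/80)*(-46) = -621/40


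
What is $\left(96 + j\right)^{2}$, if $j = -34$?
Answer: $3844$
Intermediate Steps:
$\left(96 + j\right)^{2} = \left(96 - 34\right)^{2} = 62^{2} = 3844$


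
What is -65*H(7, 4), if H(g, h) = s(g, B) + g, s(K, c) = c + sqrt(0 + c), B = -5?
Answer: -130 - 65*I*sqrt(5) ≈ -130.0 - 145.34*I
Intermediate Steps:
s(K, c) = c + sqrt(c)
H(g, h) = -5 + g + I*sqrt(5) (H(g, h) = (-5 + sqrt(-5)) + g = (-5 + I*sqrt(5)) + g = -5 + g + I*sqrt(5))
-65*H(7, 4) = -65*(-5 + 7 + I*sqrt(5)) = -65*(2 + I*sqrt(5)) = -130 - 65*I*sqrt(5)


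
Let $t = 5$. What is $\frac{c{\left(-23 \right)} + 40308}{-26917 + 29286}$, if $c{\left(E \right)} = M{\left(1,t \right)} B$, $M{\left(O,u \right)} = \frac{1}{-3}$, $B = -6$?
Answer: $\frac{40310}{2369} \approx 17.016$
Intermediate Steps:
$M{\left(O,u \right)} = - \frac{1}{3}$
$c{\left(E \right)} = 2$ ($c{\left(E \right)} = \left(- \frac{1}{3}\right) \left(-6\right) = 2$)
$\frac{c{\left(-23 \right)} + 40308}{-26917 + 29286} = \frac{2 + 40308}{-26917 + 29286} = \frac{40310}{2369}$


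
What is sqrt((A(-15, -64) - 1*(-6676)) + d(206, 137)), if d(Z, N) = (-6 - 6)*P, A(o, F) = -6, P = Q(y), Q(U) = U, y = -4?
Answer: sqrt(6718) ≈ 81.963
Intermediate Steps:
P = -4
d(Z, N) = 48 (d(Z, N) = (-6 - 6)*(-4) = -12*(-4) = 48)
sqrt((A(-15, -64) - 1*(-6676)) + d(206, 137)) = sqrt((-6 - 1*(-6676)) + 48) = sqrt((-6 + 6676) + 48) = sqrt(6670 + 48) = sqrt(6718)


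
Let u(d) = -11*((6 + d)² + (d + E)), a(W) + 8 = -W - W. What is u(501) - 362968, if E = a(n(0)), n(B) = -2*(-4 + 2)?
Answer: -3195842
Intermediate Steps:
n(B) = 4 (n(B) = -2*(-2) = 4)
a(W) = -8 - 2*W (a(W) = -8 + (-W - W) = -8 - 2*W)
E = -16 (E = -8 - 2*4 = -8 - 8 = -16)
u(d) = 176 - 11*d - 11*(6 + d)² (u(d) = -11*((6 + d)² + (d - 16)) = -11*((6 + d)² + (-16 + d)) = -11*(-16 + d + (6 + d)²) = 176 - 11*d - 11*(6 + d)²)
u(501) - 362968 = (176 - 11*501 - 11*(6 + 501)²) - 362968 = (176 - 5511 - 11*507²) - 362968 = (176 - 5511 - 11*257049) - 362968 = (176 - 5511 - 2827539) - 362968 = -2832874 - 362968 = -3195842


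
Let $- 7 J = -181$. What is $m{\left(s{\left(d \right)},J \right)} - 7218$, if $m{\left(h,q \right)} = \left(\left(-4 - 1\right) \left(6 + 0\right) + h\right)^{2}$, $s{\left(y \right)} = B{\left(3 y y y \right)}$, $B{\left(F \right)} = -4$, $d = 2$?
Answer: $-6062$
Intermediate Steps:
$s{\left(y \right)} = -4$
$J = \frac{181}{7}$ ($J = \left(- \frac{1}{7}\right) \left(-181\right) = \frac{181}{7} \approx 25.857$)
$m{\left(h,q \right)} = \left(-30 + h\right)^{2}$ ($m{\left(h,q \right)} = \left(\left(-5\right) 6 + h\right)^{2} = \left(-30 + h\right)^{2}$)
$m{\left(s{\left(d \right)},J \right)} - 7218 = \left(-30 - 4\right)^{2} - 7218 = \left(-34\right)^{2} - 7218 = 1156 - 7218 = -6062$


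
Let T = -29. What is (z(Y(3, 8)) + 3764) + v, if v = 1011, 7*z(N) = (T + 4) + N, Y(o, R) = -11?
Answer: 33389/7 ≈ 4769.9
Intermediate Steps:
z(N) = -25/7 + N/7 (z(N) = ((-29 + 4) + N)/7 = (-25 + N)/7 = -25/7 + N/7)
(z(Y(3, 8)) + 3764) + v = ((-25/7 + (1/7)*(-11)) + 3764) + 1011 = ((-25/7 - 11/7) + 3764) + 1011 = (-36/7 + 3764) + 1011 = 26312/7 + 1011 = 33389/7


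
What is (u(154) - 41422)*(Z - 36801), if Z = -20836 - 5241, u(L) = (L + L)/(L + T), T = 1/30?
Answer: 12034963763716/4621 ≈ 2.6044e+9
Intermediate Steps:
T = 1/30 ≈ 0.033333
u(L) = 2*L/(1/30 + L) (u(L) = (L + L)/(L + 1/30) = (2*L)/(1/30 + L) = 2*L/(1/30 + L))
Z = -26077
(u(154) - 41422)*(Z - 36801) = (60*154/(1 + 30*154) - 41422)*(-26077 - 36801) = (60*154/(1 + 4620) - 41422)*(-62878) = (60*154/4621 - 41422)*(-62878) = (60*154*(1/4621) - 41422)*(-62878) = (9240/4621 - 41422)*(-62878) = -191401822/4621*(-62878) = 12034963763716/4621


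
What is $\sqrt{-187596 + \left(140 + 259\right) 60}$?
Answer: $6 i \sqrt{4546} \approx 404.54 i$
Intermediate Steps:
$\sqrt{-187596 + \left(140 + 259\right) 60} = \sqrt{-187596 + 399 \cdot 60} = \sqrt{-187596 + 23940} = \sqrt{-163656} = 6 i \sqrt{4546}$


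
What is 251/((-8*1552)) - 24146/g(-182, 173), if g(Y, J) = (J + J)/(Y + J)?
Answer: 1349041889/2147968 ≈ 628.05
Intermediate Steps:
g(Y, J) = 2*J/(J + Y) (g(Y, J) = (2*J)/(J + Y) = 2*J/(J + Y))
251/((-8*1552)) - 24146/g(-182, 173) = 251/((-8*1552)) - 24146/(2*173/(173 - 182)) = 251/(-12416) - 24146/(2*173/(-9)) = 251*(-1/12416) - 24146/(2*173*(-⅑)) = -251/12416 - 24146/(-346/9) = -251/12416 - 24146*(-9/346) = -251/12416 + 108657/173 = 1349041889/2147968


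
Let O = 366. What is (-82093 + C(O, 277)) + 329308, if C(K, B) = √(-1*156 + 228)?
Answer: 247215 + 6*√2 ≈ 2.4722e+5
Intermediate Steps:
C(K, B) = 6*√2 (C(K, B) = √(-156 + 228) = √72 = 6*√2)
(-82093 + C(O, 277)) + 329308 = (-82093 + 6*√2) + 329308 = 247215 + 6*√2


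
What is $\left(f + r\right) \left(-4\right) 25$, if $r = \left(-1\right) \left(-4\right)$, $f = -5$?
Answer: $100$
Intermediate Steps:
$r = 4$
$\left(f + r\right) \left(-4\right) 25 = \left(-5 + 4\right) \left(-4\right) 25 = \left(-1\right) \left(-4\right) 25 = 4 \cdot 25 = 100$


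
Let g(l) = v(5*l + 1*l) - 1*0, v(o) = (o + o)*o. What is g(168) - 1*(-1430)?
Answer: 2033558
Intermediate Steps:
v(o) = 2*o² (v(o) = (2*o)*o = 2*o²)
g(l) = 72*l² (g(l) = 2*(5*l + 1*l)² - 1*0 = 2*(5*l + l)² + 0 = 2*(6*l)² + 0 = 2*(36*l²) + 0 = 72*l² + 0 = 72*l²)
g(168) - 1*(-1430) = 72*168² - 1*(-1430) = 72*28224 + 1430 = 2032128 + 1430 = 2033558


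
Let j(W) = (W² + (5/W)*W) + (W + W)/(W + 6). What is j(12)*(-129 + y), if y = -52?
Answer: -81631/3 ≈ -27210.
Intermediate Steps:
j(W) = 5 + W² + 2*W/(6 + W) (j(W) = (W² + 5) + (2*W)/(6 + W) = (5 + W²) + 2*W/(6 + W) = 5 + W² + 2*W/(6 + W))
j(12)*(-129 + y) = ((30 + 12³ + 6*12² + 7*12)/(6 + 12))*(-129 - 52) = ((30 + 1728 + 6*144 + 84)/18)*(-181) = ((30 + 1728 + 864 + 84)/18)*(-181) = ((1/18)*2706)*(-181) = (451/3)*(-181) = -81631/3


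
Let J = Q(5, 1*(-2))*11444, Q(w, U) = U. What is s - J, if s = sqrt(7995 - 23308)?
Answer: 22888 + I*sqrt(15313) ≈ 22888.0 + 123.75*I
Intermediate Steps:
s = I*sqrt(15313) (s = sqrt(-15313) = I*sqrt(15313) ≈ 123.75*I)
J = -22888 (J = (1*(-2))*11444 = -2*11444 = -22888)
s - J = I*sqrt(15313) - 1*(-22888) = I*sqrt(15313) + 22888 = 22888 + I*sqrt(15313)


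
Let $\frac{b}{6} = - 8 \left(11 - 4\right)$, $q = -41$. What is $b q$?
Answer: $13776$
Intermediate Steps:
$b = -336$ ($b = 6 \left(- 8 \left(11 - 4\right)\right) = 6 \left(\left(-8\right) 7\right) = 6 \left(-56\right) = -336$)
$b q = \left(-336\right) \left(-41\right) = 13776$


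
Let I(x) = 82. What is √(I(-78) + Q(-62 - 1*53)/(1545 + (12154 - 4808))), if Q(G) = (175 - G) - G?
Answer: √6485691097/8891 ≈ 9.0579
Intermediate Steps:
Q(G) = 175 - 2*G
√(I(-78) + Q(-62 - 1*53)/(1545 + (12154 - 4808))) = √(82 + (175 - 2*(-62 - 1*53))/(1545 + (12154 - 4808))) = √(82 + (175 - 2*(-62 - 53))/(1545 + 7346)) = √(82 + (175 - 2*(-115))/8891) = √(82 + (175 + 230)*(1/8891)) = √(82 + 405*(1/8891)) = √(82 + 405/8891) = √(729467/8891) = √6485691097/8891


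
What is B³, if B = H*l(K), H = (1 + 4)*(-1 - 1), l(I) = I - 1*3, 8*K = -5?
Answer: 3048625/64 ≈ 47635.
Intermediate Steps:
K = -5/8 (K = (⅛)*(-5) = -5/8 ≈ -0.62500)
l(I) = -3 + I (l(I) = I - 3 = -3 + I)
H = -10 (H = 5*(-2) = -10)
B = 145/4 (B = -10*(-3 - 5/8) = -10*(-29/8) = 145/4 ≈ 36.250)
B³ = (145/4)³ = 3048625/64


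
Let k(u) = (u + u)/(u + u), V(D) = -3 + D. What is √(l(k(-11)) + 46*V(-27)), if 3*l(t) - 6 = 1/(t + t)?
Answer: I*√49602/6 ≈ 37.119*I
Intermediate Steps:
k(u) = 1 (k(u) = (2*u)/((2*u)) = (2*u)*(1/(2*u)) = 1)
l(t) = 2 + 1/(6*t) (l(t) = 2 + 1/(3*(t + t)) = 2 + 1/(3*((2*t))) = 2 + (1/(2*t))/3 = 2 + 1/(6*t))
√(l(k(-11)) + 46*V(-27)) = √((2 + (⅙)/1) + 46*(-3 - 27)) = √((2 + (⅙)*1) + 46*(-30)) = √((2 + ⅙) - 1380) = √(13/6 - 1380) = √(-8267/6) = I*√49602/6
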